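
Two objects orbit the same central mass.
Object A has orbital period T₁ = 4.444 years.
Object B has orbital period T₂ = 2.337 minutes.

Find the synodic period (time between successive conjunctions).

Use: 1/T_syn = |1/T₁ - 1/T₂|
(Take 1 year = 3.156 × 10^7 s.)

Convert to SI: T₁ = 4.444 years = 1.40253e+08 s; T₂ = 2.337 minutes = 140.22 s.
T_syn = |T₁ · T₂ / (T₁ − T₂)|.
T_syn = |1.40253e+08 · 140.22 / (1.40253e+08 − 140.22)| s ≈ 140.2 s = 2.337 minutes.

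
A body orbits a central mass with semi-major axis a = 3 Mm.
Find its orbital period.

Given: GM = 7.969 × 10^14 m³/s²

Convert to SI: a = 3 Mm = 3e+06 m.
Kepler's third law: T = 2π √(a³ / GM).
Substituting a = 3e+06 m and GM = 7.969e+14 m³/s²:
T = 2π √((3e+06)³ / 7.969e+14) s
T ≈ 1157 s = 19.28 minutes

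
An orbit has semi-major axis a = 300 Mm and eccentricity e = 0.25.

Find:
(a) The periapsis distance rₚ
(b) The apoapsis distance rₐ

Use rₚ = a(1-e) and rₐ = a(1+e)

Convert to SI: a = 300 Mm = 3e+08 m.
(a) rₚ = a(1 − e) = 3e+08 · (1 − 0.25) = 3e+08 · 0.75 ≈ 2.25e+08 m = 225 Mm.
(b) rₐ = a(1 + e) = 3e+08 · (1 + 0.25) = 3e+08 · 1.25 ≈ 3.75e+08 m = 375 Mm.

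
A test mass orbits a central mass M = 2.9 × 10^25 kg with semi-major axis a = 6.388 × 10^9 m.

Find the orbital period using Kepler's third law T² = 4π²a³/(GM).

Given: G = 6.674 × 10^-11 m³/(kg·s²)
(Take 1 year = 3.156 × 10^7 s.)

GM = G · M = 6.674e-11 · 2.9e+25 = 1.93546e+15 m³/s².
Kepler's third law: T = 2π √(a³ / GM).
Substituting a = 6.388e+09 m and GM = 1.93546e+15 m³/s²:
T = 2π √((6.388e+09)³ / 1.93546e+15) s
T ≈ 7.292e+07 s = 2.31 years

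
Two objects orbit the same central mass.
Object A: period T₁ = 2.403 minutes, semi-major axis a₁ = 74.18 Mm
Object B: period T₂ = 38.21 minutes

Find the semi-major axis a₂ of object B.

Convert to SI: T₁ = 2.403 minutes = 144.18 s; a₁ = 74.18 Mm = 7.418e+07 m; T₂ = 38.21 minutes = 2292.6 s.
Kepler's third law: (T₁/T₂)² = (a₁/a₂)³ ⇒ a₂ = a₁ · (T₂/T₁)^(2/3).
T₂/T₁ = 2292.6 / 144.18 = 15.901.
a₂ = 7.418e+07 · (15.901)^(2/3) m ≈ 4.691e+08 m = 469.1 Mm.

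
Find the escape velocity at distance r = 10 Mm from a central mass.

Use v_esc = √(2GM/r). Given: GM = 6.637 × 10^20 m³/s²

Convert to SI: r = 10 Mm = 1e+07 m.
Escape velocity comes from setting total energy to zero: ½v² − GM/r = 0 ⇒ v_esc = √(2GM / r).
v_esc = √(2 · 6.637e+20 / 1e+07) m/s ≈ 1.152e+07 m/s = 1.152e+04 km/s.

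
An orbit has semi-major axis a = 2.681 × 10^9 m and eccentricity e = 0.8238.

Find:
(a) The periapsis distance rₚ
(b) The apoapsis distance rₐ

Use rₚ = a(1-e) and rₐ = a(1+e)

(a) rₚ = a(1 − e) = 2.681e+09 · (1 − 0.8238) = 2.681e+09 · 0.1762 ≈ 4.724e+08 m = 4.724 × 10^8 m.
(b) rₐ = a(1 + e) = 2.681e+09 · (1 + 0.8238) = 2.681e+09 · 1.8238 ≈ 4.89e+09 m = 4.89 × 10^9 m.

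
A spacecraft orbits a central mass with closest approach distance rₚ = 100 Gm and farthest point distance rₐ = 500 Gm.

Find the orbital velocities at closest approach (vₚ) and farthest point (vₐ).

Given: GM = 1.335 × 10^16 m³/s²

Convert to SI: rₚ = 100 Gm = 1e+11 m; rₐ = 500 Gm = 5e+11 m.
Use the vis-viva equation v² = GM(2/r − 1/a) with a = (rₚ + rₐ)/2 = (1e+11 + 5e+11)/2 = 3e+11 m.
vₚ = √(GM · (2/rₚ − 1/a)) = √(1.335e+16 · (2/1e+11 − 1/3e+11)) m/s ≈ 471.7 m/s = 471.7 m/s.
vₐ = √(GM · (2/rₐ − 1/a)) = √(1.335e+16 · (2/5e+11 − 1/3e+11)) m/s ≈ 94.34 m/s = 94.34 m/s.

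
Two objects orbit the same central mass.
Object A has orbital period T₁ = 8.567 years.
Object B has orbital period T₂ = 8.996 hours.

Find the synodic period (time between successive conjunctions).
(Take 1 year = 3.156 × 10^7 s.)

Convert to SI: T₁ = 8.567 years = 2.70375e+08 s; T₂ = 8.996 hours = 32385.6 s.
T_syn = |T₁ · T₂ / (T₁ − T₂)|.
T_syn = |2.70375e+08 · 32385.6 / (2.70375e+08 − 32385.6)| s ≈ 3.239e+04 s = 8.997 hours.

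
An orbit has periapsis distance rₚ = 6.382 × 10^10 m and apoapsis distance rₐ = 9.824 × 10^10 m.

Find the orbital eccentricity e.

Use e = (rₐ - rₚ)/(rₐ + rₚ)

e = (rₐ − rₚ) / (rₐ + rₚ).
e = (9.824e+10 − 6.382e+10) / (9.824e+10 + 6.382e+10) = 3.442e+10 / 1.6206e+11 ≈ 0.2124.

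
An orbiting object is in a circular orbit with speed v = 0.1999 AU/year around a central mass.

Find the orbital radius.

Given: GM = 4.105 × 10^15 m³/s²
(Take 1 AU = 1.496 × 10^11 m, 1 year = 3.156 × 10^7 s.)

Convert to SI: v = 0.1999 AU/year = 947.561 m/s.
For a circular orbit, v² = GM / r, so r = GM / v².
r = 4.105e+15 / (947.561)² m ≈ 4.572e+09 m = 0.03056 AU.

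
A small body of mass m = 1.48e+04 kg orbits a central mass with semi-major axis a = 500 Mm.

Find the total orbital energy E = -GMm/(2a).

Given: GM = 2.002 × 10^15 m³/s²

Convert to SI: a = 500 Mm = 5e+08 m.
E = −GMm / (2a).
E = −2.002e+15 · 1.48e+04 / (2 · 5e+08) J ≈ -2.963e+10 J = -29.63 GJ.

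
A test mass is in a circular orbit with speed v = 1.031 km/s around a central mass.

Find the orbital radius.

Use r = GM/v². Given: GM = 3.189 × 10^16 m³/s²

Convert to SI: v = 1.031 km/s = 1031 m/s.
For a circular orbit, v² = GM / r, so r = GM / v².
r = 3.189e+16 / (1031)² m ≈ 3e+10 m = 30 Gm.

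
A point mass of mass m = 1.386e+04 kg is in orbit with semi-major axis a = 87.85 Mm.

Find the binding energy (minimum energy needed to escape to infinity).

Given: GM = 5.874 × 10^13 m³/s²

Convert to SI: a = 87.85 Mm = 8.785e+07 m.
Total orbital energy is E = −GMm/(2a); binding energy is E_bind = −E = GMm/(2a).
E_bind = 5.874e+13 · 1.386e+04 / (2 · 8.785e+07) J ≈ 4.634e+09 J = 4.634 GJ.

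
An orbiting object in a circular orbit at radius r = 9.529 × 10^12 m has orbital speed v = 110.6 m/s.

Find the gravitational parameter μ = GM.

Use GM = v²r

For a circular orbit v² = GM/r, so GM = v² · r.
GM = (110.6)² · 9.529e+12 m³/s² ≈ 1.166e+17 m³/s² = 1.166 × 10^17 m³/s².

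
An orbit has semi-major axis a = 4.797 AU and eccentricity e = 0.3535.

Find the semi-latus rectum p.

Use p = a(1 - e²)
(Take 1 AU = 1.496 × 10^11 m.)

Convert to SI: a = 4.797 AU = 7.17631e+11 m.
p = a (1 − e²).
p = 7.17631e+11 · (1 − (0.3535)²) = 7.17631e+11 · 0.875038 ≈ 6.28e+11 m = 4.198 AU.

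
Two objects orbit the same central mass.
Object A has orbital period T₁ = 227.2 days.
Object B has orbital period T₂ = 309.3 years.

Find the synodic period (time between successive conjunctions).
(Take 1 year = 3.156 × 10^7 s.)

Convert to SI: T₁ = 227.2 days = 1.96301e+07 s; T₂ = 309.3 years = 9.76151e+09 s.
T_syn = |T₁ · T₂ / (T₁ − T₂)|.
T_syn = |1.96301e+07 · 9.76151e+09 / (1.96301e+07 − 9.76151e+09)| s ≈ 1.967e+07 s = 227.7 days.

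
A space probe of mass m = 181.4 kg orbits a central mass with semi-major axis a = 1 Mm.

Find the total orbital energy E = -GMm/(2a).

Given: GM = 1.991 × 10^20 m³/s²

Convert to SI: a = 1 Mm = 1e+06 m.
E = −GMm / (2a).
E = −1.991e+20 · 181.4 / (2 · 1e+06) J ≈ -1.806e+16 J = -18.06 PJ.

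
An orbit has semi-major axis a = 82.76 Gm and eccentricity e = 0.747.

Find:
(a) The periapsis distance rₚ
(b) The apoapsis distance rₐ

Convert to SI: a = 82.76 Gm = 8.276e+10 m.
(a) rₚ = a(1 − e) = 8.276e+10 · (1 − 0.747) = 8.276e+10 · 0.253 ≈ 2.094e+10 m = 20.94 Gm.
(b) rₐ = a(1 + e) = 8.276e+10 · (1 + 0.747) = 8.276e+10 · 1.747 ≈ 1.446e+11 m = 144.6 Gm.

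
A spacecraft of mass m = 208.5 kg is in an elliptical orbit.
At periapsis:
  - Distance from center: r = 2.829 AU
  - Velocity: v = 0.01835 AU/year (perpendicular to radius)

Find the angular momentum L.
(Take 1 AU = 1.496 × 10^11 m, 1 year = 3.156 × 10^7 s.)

Convert to SI: r = 2.829 AU = 4.23218e+11 m; v = 0.01835 AU/year = 86.9823 m/s.
Since v is perpendicular to r, L = m · v · r.
L = 208.5 · 86.9823 · 4.23218e+11 kg·m²/s ≈ 7.675e+15 kg·m²/s.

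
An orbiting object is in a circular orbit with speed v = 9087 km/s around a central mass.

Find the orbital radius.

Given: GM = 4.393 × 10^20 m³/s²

Convert to SI: v = 9087 km/s = 9.087e+06 m/s.
For a circular orbit, v² = GM / r, so r = GM / v².
r = 4.393e+20 / (9.087e+06)² m ≈ 5.32e+06 m = 5.32 × 10^6 m.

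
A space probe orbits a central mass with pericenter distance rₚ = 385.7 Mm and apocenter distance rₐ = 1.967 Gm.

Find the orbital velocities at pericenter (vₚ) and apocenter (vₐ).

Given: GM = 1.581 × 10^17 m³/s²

Convert to SI: rₚ = 385.7 Mm = 3.857e+08 m; rₐ = 1.967 Gm = 1.967e+09 m.
Use the vis-viva equation v² = GM(2/r − 1/a) with a = (rₚ + rₐ)/2 = (3.857e+08 + 1.967e+09)/2 = 1.17635e+09 m.
vₚ = √(GM · (2/rₚ − 1/a)) = √(1.581e+17 · (2/3.857e+08 − 1/1.17635e+09)) m/s ≈ 2.618e+04 m/s = 26.18 km/s.
vₐ = √(GM · (2/rₐ − 1/a)) = √(1.581e+17 · (2/1.967e+09 − 1/1.17635e+09)) m/s ≈ 5134 m/s = 5.134 km/s.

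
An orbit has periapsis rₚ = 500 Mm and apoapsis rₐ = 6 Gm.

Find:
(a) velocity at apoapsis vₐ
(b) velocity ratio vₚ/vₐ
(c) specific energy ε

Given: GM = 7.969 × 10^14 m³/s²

Convert to SI: rₚ = 500 Mm = 5e+08 m; rₐ = 6 Gm = 6e+09 m.
(a) With a = (rₚ + rₐ)/2 = 3.25e+09 m, vₐ = √(GM (2/rₐ − 1/a)) = √(7.969e+14 · (2/6e+09 − 1/3.25e+09)) m/s ≈ 142.9 m/s
(b) Conservation of angular momentum (rₚvₚ = rₐvₐ) gives vₚ/vₐ = rₐ/rₚ = 6e+09/5e+08 ≈ 12
(c) With a = (rₚ + rₐ)/2 = 3.25e+09 m, ε = −GM/(2a) = −7.969e+14/(2 · 3.25e+09) J/kg ≈ -1.226e+05 J/kg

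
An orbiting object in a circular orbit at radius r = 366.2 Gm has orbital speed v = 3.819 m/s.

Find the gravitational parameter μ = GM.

Convert to SI: r = 366.2 Gm = 3.662e+11 m.
For a circular orbit v² = GM/r, so GM = v² · r.
GM = (3.819)² · 3.662e+11 m³/s² ≈ 5.341e+12 m³/s² = 5.341 × 10^12 m³/s².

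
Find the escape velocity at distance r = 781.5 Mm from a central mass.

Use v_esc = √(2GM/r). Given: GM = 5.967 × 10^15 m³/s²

Convert to SI: r = 781.5 Mm = 7.815e+08 m.
Escape velocity comes from setting total energy to zero: ½v² − GM/r = 0 ⇒ v_esc = √(2GM / r).
v_esc = √(2 · 5.967e+15 / 7.815e+08) m/s ≈ 3908 m/s = 3.908 km/s.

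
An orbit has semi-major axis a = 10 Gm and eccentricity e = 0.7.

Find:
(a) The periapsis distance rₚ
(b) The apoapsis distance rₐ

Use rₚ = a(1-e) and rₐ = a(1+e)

Convert to SI: a = 10 Gm = 1e+10 m.
(a) rₚ = a(1 − e) = 1e+10 · (1 − 0.7) = 1e+10 · 0.3 ≈ 3e+09 m = 3 Gm.
(b) rₐ = a(1 + e) = 1e+10 · (1 + 0.7) = 1e+10 · 1.7 ≈ 1.7e+10 m = 17 Gm.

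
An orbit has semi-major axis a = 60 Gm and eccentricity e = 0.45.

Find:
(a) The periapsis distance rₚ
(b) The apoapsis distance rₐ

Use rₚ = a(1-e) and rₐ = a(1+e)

Convert to SI: a = 60 Gm = 6e+10 m.
(a) rₚ = a(1 − e) = 6e+10 · (1 − 0.45) = 6e+10 · 0.55 ≈ 3.3e+10 m = 33 Gm.
(b) rₐ = a(1 + e) = 6e+10 · (1 + 0.45) = 6e+10 · 1.45 ≈ 8.7e+10 m = 87 Gm.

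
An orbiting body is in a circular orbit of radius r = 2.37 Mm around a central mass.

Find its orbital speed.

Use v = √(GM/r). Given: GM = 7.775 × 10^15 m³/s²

Convert to SI: r = 2.37 Mm = 2.37e+06 m.
For a circular orbit, gravity supplies the centripetal force, so v = √(GM / r).
v = √(7.775e+15 / 2.37e+06) m/s ≈ 5.728e+04 m/s = 57.28 km/s.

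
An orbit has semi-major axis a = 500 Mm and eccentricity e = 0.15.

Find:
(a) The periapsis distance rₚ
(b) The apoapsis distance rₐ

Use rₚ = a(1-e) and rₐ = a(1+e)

Convert to SI: a = 500 Mm = 5e+08 m.
(a) rₚ = a(1 − e) = 5e+08 · (1 − 0.15) = 5e+08 · 0.85 ≈ 4.25e+08 m = 425 Mm.
(b) rₐ = a(1 + e) = 5e+08 · (1 + 0.15) = 5e+08 · 1.15 ≈ 5.75e+08 m = 575 Mm.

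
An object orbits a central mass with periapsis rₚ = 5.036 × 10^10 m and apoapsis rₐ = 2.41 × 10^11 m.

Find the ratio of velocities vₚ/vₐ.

Conservation of angular momentum gives rₚvₚ = rₐvₐ, so vₚ/vₐ = rₐ/rₚ.
vₚ/vₐ = 2.41e+11 / 5.036e+10 ≈ 4.786.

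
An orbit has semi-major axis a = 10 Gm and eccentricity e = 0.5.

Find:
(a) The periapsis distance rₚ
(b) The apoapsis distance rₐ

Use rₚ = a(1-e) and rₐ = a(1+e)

Convert to SI: a = 10 Gm = 1e+10 m.
(a) rₚ = a(1 − e) = 1e+10 · (1 − 0.5) = 1e+10 · 0.5 ≈ 5e+09 m = 5 Gm.
(b) rₐ = a(1 + e) = 1e+10 · (1 + 0.5) = 1e+10 · 1.5 ≈ 1.5e+10 m = 15 Gm.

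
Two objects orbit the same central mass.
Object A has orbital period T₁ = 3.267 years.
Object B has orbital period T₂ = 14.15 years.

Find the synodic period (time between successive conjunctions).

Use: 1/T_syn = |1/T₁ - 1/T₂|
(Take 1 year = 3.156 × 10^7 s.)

Convert to SI: T₁ = 3.267 years = 1.03107e+08 s; T₂ = 14.15 years = 4.46574e+08 s.
T_syn = |T₁ · T₂ / (T₁ − T₂)|.
T_syn = |1.03107e+08 · 4.46574e+08 / (1.03107e+08 − 4.46574e+08)| s ≈ 1.341e+08 s = 4.248 years.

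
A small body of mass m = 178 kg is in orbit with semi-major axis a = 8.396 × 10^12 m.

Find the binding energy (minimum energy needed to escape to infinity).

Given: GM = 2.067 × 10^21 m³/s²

Total orbital energy is E = −GMm/(2a); binding energy is E_bind = −E = GMm/(2a).
E_bind = 2.067e+21 · 178 / (2 · 8.396e+12) J ≈ 2.191e+10 J = 21.91 GJ.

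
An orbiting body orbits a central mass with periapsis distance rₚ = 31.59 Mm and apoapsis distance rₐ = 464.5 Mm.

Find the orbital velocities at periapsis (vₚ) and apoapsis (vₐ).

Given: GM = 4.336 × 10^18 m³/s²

Convert to SI: rₚ = 31.59 Mm = 3.159e+07 m; rₐ = 464.5 Mm = 4.645e+08 m.
Use the vis-viva equation v² = GM(2/r − 1/a) with a = (rₚ + rₐ)/2 = (3.159e+07 + 4.645e+08)/2 = 2.48045e+08 m.
vₚ = √(GM · (2/rₚ − 1/a)) = √(4.336e+18 · (2/3.159e+07 − 1/2.48045e+08)) m/s ≈ 5.07e+05 m/s = 507 km/s.
vₐ = √(GM · (2/rₐ − 1/a)) = √(4.336e+18 · (2/4.645e+08 − 1/2.48045e+08)) m/s ≈ 3.448e+04 m/s = 34.48 km/s.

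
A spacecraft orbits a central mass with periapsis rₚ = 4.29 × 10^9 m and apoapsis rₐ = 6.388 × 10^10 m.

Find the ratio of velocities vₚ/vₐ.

Conservation of angular momentum gives rₚvₚ = rₐvₐ, so vₚ/vₐ = rₐ/rₚ.
vₚ/vₐ = 6.388e+10 / 4.29e+09 ≈ 14.89.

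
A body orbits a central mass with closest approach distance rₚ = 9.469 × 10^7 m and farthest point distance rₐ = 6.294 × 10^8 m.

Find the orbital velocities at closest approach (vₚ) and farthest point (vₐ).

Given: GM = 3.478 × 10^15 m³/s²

Use the vis-viva equation v² = GM(2/r − 1/a) with a = (rₚ + rₐ)/2 = (9.469e+07 + 6.294e+08)/2 = 3.62045e+08 m.
vₚ = √(GM · (2/rₚ − 1/a)) = √(3.478e+15 · (2/9.469e+07 − 1/3.62045e+08)) m/s ≈ 7991 m/s = 7.991 km/s.
vₐ = √(GM · (2/rₐ − 1/a)) = √(3.478e+15 · (2/6.294e+08 − 1/3.62045e+08)) m/s ≈ 1202 m/s = 1.202 km/s.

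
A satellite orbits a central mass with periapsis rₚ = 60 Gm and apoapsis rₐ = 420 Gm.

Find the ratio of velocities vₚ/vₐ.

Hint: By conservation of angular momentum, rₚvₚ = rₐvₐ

Convert to SI: rₚ = 60 Gm = 6e+10 m; rₐ = 420 Gm = 4.2e+11 m.
Conservation of angular momentum gives rₚvₚ = rₐvₐ, so vₚ/vₐ = rₐ/rₚ.
vₚ/vₐ = 4.2e+11 / 6e+10 ≈ 7.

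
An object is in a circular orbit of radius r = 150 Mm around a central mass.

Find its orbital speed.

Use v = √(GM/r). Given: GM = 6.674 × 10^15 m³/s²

Convert to SI: r = 150 Mm = 1.5e+08 m.
For a circular orbit, gravity supplies the centripetal force, so v = √(GM / r).
v = √(6.674e+15 / 1.5e+08) m/s ≈ 6670 m/s = 6.67 km/s.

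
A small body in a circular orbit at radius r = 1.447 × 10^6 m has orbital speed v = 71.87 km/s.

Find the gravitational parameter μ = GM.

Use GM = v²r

Convert to SI: v = 71.87 km/s = 71870 m/s.
For a circular orbit v² = GM/r, so GM = v² · r.
GM = (71870)² · 1.447e+06 m³/s² ≈ 7.474e+15 m³/s² = 7.474 × 10^15 m³/s².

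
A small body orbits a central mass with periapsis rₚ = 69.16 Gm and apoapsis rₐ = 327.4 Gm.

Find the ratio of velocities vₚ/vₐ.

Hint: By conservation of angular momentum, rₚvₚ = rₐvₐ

Convert to SI: rₚ = 69.16 Gm = 6.916e+10 m; rₐ = 327.4 Gm = 3.274e+11 m.
Conservation of angular momentum gives rₚvₚ = rₐvₐ, so vₚ/vₐ = rₐ/rₚ.
vₚ/vₐ = 3.274e+11 / 6.916e+10 ≈ 4.734.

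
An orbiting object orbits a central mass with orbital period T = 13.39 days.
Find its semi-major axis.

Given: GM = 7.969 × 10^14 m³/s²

Convert to SI: T = 13.39 days = 1.1569e+06 s.
Invert Kepler's third law: a = (GM · T² / (4π²))^(1/3).
Substituting T = 1.1569e+06 s and GM = 7.969e+14 m³/s²:
a = (7.969e+14 · (1.1569e+06)² / (4π²))^(1/3) m
a ≈ 3.001e+08 m = 300.1 Mm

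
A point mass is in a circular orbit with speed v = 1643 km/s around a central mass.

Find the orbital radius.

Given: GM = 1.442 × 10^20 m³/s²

Convert to SI: v = 1643 km/s = 1.643e+06 m/s.
For a circular orbit, v² = GM / r, so r = GM / v².
r = 1.442e+20 / (1.643e+06)² m ≈ 5.342e+07 m = 53.42 Mm.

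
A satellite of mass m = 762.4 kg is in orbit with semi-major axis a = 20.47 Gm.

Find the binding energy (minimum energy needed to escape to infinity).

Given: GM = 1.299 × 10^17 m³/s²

Convert to SI: a = 20.47 Gm = 2.047e+10 m.
Total orbital energy is E = −GMm/(2a); binding energy is E_bind = −E = GMm/(2a).
E_bind = 1.299e+17 · 762.4 / (2 · 2.047e+10) J ≈ 2.419e+09 J = 2.419 GJ.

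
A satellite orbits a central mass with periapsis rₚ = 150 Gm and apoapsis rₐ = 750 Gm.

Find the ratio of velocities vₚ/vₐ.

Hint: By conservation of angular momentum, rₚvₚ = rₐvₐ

Convert to SI: rₚ = 150 Gm = 1.5e+11 m; rₐ = 750 Gm = 7.5e+11 m.
Conservation of angular momentum gives rₚvₚ = rₐvₐ, so vₚ/vₐ = rₐ/rₚ.
vₚ/vₐ = 7.5e+11 / 1.5e+11 ≈ 5.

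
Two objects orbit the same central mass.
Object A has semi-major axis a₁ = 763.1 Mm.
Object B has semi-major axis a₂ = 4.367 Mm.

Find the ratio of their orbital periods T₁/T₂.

Convert to SI: a₁ = 763.1 Mm = 7.631e+08 m; a₂ = 4.367 Mm = 4.367e+06 m.
From Kepler's third law, (T₁/T₂)² = (a₁/a₂)³, so T₁/T₂ = (a₁/a₂)^(3/2).
a₁/a₂ = 7.631e+08 / 4.367e+06 = 174.742.
T₁/T₂ = (174.742)^(3/2) ≈ 2310.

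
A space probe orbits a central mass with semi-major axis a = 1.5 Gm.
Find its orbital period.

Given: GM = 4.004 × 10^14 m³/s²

Convert to SI: a = 1.5 Gm = 1.5e+09 m.
Kepler's third law: T = 2π √(a³ / GM).
Substituting a = 1.5e+09 m and GM = 4.004e+14 m³/s²:
T = 2π √((1.5e+09)³ / 4.004e+14) s
T ≈ 1.824e+07 s = 211.1 days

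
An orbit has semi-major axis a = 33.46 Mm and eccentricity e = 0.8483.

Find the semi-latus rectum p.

Convert to SI: a = 33.46 Mm = 3.346e+07 m.
p = a (1 − e²).
p = 3.346e+07 · (1 − (0.8483)²) = 3.346e+07 · 0.280387 ≈ 9.382e+06 m = 9.382 Mm.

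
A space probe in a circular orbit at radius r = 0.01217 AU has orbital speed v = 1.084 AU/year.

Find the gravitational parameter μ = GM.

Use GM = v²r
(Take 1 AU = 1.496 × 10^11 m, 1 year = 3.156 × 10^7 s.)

Convert to SI: r = 0.01217 AU = 1.82063e+09 m; v = 1.084 AU/year = 5138.35 m/s.
For a circular orbit v² = GM/r, so GM = v² · r.
GM = (5138.35)² · 1.82063e+09 m³/s² ≈ 4.807e+16 m³/s² = 4.807 × 10^16 m³/s².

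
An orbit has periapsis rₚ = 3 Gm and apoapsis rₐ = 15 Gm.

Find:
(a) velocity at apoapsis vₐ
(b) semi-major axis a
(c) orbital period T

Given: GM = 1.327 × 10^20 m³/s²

Convert to SI: rₚ = 3 Gm = 3e+09 m; rₐ = 15 Gm = 1.5e+10 m.
(a) With a = (rₚ + rₐ)/2 = 9e+09 m, vₐ = √(GM (2/rₐ − 1/a)) = √(1.327e+20 · (2/1.5e+10 − 1/9e+09)) m/s ≈ 5.43e+04 m/s
(b) a = (rₚ + rₐ)/2 = (3e+09 + 1.5e+10)/2 ≈ 9e+09 m
(c) With a = (rₚ + rₐ)/2 = 9e+09 m, T = 2π √(a³/GM) = 2π √((9e+09)³/1.327e+20) s ≈ 4.657e+05 s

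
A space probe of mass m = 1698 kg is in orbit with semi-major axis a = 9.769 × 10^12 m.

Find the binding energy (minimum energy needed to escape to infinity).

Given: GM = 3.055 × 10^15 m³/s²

Total orbital energy is E = −GMm/(2a); binding energy is E_bind = −E = GMm/(2a).
E_bind = 3.055e+15 · 1698 / (2 · 9.769e+12) J ≈ 2.655e+05 J = 265.5 kJ.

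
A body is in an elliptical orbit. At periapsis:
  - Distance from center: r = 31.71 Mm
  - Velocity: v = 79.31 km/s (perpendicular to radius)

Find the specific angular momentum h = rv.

Convert to SI: r = 31.71 Mm = 3.171e+07 m; v = 79.31 km/s = 79310 m/s.
With v perpendicular to r, h = r · v.
h = 3.171e+07 · 79310 m²/s ≈ 2.515e+12 m²/s.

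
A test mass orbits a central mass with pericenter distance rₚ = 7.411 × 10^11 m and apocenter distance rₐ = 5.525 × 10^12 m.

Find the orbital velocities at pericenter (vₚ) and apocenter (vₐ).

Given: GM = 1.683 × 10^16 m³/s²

Use the vis-viva equation v² = GM(2/r − 1/a) with a = (rₚ + rₐ)/2 = (7.411e+11 + 5.525e+12)/2 = 3.13305e+12 m.
vₚ = √(GM · (2/rₚ − 1/a)) = √(1.683e+16 · (2/7.411e+11 − 1/3.13305e+12)) m/s ≈ 200.1 m/s = 200.1 m/s.
vₐ = √(GM · (2/rₐ − 1/a)) = √(1.683e+16 · (2/5.525e+12 − 1/3.13305e+12)) m/s ≈ 26.84 m/s = 26.84 m/s.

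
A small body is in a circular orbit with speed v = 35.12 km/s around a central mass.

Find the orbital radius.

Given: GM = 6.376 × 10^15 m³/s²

Convert to SI: v = 35.12 km/s = 35120 m/s.
For a circular orbit, v² = GM / r, so r = GM / v².
r = 6.376e+15 / (35120)² m ≈ 5.169e+06 m = 5.169 Mm.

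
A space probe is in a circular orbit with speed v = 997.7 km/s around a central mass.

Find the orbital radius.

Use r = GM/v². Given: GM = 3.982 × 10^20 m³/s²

Convert to SI: v = 997.7 km/s = 997700 m/s.
For a circular orbit, v² = GM / r, so r = GM / v².
r = 3.982e+20 / (997700)² m ≈ 4e+08 m = 400 Mm.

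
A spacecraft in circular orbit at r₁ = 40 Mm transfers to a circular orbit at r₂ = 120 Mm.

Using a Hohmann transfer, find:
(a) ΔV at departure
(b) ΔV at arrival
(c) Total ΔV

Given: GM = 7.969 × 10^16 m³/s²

Convert to SI: r₁ = 40 Mm = 4e+07 m; r₂ = 120 Mm = 1.2e+08 m.
Transfer semi-major axis: a_t = (r₁ + r₂)/2 = (4e+07 + 1.2e+08)/2 = 8e+07 m.
Circular speeds: v₁ = √(GM/r₁) = 44634.6 m/s, v₂ = √(GM/r₂) = 25769.8 m/s.
Transfer speeds (vis-viva v² = GM(2/r − 1/a_t)): v₁ᵗ = 54666 m/s, v₂ᵗ = 18222 m/s.
(a) ΔV₁ = |v₁ᵗ − v₁| ≈ 1.003e+04 m/s = 10.03 km/s.
(b) ΔV₂ = |v₂ − v₂ᵗ| ≈ 7548 m/s = 7.548 km/s.
(c) ΔV_total = ΔV₁ + ΔV₂ ≈ 1.758e+04 m/s = 17.58 km/s.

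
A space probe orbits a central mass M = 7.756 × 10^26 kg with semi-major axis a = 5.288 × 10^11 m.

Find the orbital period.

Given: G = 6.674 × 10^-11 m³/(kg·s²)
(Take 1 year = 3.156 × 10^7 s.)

GM = G · M = 6.674e-11 · 7.756e+26 = 5.17635e+16 m³/s².
Kepler's third law: T = 2π √(a³ / GM).
Substituting a = 5.288e+11 m and GM = 5.17635e+16 m³/s²:
T = 2π √((5.288e+11)³ / 5.17635e+16) s
T ≈ 1.062e+10 s = 336.5 years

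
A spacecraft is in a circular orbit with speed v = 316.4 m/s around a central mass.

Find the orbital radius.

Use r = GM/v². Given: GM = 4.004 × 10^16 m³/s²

For a circular orbit, v² = GM / r, so r = GM / v².
r = 4.004e+16 / (316.4)² m ≈ 4e+11 m = 400 Gm.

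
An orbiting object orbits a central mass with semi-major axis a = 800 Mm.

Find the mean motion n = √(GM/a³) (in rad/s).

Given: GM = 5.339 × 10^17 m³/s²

Convert to SI: a = 800 Mm = 8e+08 m.
n = √(GM / a³).
n = √(5.339e+17 / (8e+08)³) rad/s ≈ 3.229e-05 rad/s.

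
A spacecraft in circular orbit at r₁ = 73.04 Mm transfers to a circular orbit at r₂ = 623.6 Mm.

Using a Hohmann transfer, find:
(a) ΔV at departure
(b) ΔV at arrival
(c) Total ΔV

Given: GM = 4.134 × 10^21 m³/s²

Convert to SI: r₁ = 73.04 Mm = 7.304e+07 m; r₂ = 623.6 Mm = 6.236e+08 m.
Transfer semi-major axis: a_t = (r₁ + r₂)/2 = (7.304e+07 + 6.236e+08)/2 = 3.4832e+08 m.
Circular speeds: v₁ = √(GM/r₁) = 7.52324e+06 m/s, v₂ = √(GM/r₂) = 2.57473e+06 m/s.
Transfer speeds (vis-viva v² = GM(2/r − 1/a_t)): v₁ᵗ = 1.00663e+07 m/s, v₂ᵗ = 1.17903e+06 m/s.
(a) ΔV₁ = |v₁ᵗ − v₁| ≈ 2.543e+06 m/s = 2543 km/s.
(b) ΔV₂ = |v₂ − v₂ᵗ| ≈ 1.396e+06 m/s = 1396 km/s.
(c) ΔV_total = ΔV₁ + ΔV₂ ≈ 3.939e+06 m/s = 3939 km/s.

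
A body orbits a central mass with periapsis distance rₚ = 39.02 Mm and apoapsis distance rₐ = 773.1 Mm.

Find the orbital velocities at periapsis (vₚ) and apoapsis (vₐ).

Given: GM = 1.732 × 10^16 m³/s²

Convert to SI: rₚ = 39.02 Mm = 3.902e+07 m; rₐ = 773.1 Mm = 7.731e+08 m.
Use the vis-viva equation v² = GM(2/r − 1/a) with a = (rₚ + rₐ)/2 = (3.902e+07 + 7.731e+08)/2 = 4.0606e+08 m.
vₚ = √(GM · (2/rₚ − 1/a)) = √(1.732e+16 · (2/3.902e+07 − 1/4.0606e+08)) m/s ≈ 2.907e+04 m/s = 29.07 km/s.
vₐ = √(GM · (2/rₐ − 1/a)) = √(1.732e+16 · (2/7.731e+08 − 1/4.0606e+08)) m/s ≈ 1467 m/s = 1.467 km/s.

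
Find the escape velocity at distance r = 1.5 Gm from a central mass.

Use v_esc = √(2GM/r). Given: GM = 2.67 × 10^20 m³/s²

Convert to SI: r = 1.5 Gm = 1.5e+09 m.
Escape velocity comes from setting total energy to zero: ½v² − GM/r = 0 ⇒ v_esc = √(2GM / r).
v_esc = √(2 · 2.67e+20 / 1.5e+09) m/s ≈ 5.967e+05 m/s = 596.7 km/s.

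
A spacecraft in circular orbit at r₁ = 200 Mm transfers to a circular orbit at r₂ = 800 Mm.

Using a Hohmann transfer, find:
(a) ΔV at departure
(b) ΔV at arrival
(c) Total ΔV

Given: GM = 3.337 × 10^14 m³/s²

Convert to SI: r₁ = 200 Mm = 2e+08 m; r₂ = 800 Mm = 8e+08 m.
Transfer semi-major axis: a_t = (r₁ + r₂)/2 = (2e+08 + 8e+08)/2 = 5e+08 m.
Circular speeds: v₁ = √(GM/r₁) = 1291.7 m/s, v₂ = √(GM/r₂) = 645.852 m/s.
Transfer speeds (vis-viva v² = GM(2/r − 1/a_t)): v₁ᵗ = 1633.89 m/s, v₂ᵗ = 408.473 m/s.
(a) ΔV₁ = |v₁ᵗ − v₁| ≈ 342.2 m/s = 342.2 m/s.
(b) ΔV₂ = |v₂ − v₂ᵗ| ≈ 237.4 m/s = 237.4 m/s.
(c) ΔV_total = ΔV₁ + ΔV₂ ≈ 579.6 m/s = 579.6 m/s.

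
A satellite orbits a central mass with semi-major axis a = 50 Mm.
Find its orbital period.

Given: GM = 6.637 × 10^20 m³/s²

Convert to SI: a = 50 Mm = 5e+07 m.
Kepler's third law: T = 2π √(a³ / GM).
Substituting a = 5e+07 m and GM = 6.637e+20 m³/s²:
T = 2π √((5e+07)³ / 6.637e+20) s
T ≈ 86.23 s = 1.437 minutes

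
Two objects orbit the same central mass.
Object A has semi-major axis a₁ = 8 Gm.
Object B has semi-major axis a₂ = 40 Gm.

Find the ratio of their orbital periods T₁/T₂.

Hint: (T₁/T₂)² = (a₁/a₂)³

Convert to SI: a₁ = 8 Gm = 8e+09 m; a₂ = 40 Gm = 4e+10 m.
From Kepler's third law, (T₁/T₂)² = (a₁/a₂)³, so T₁/T₂ = (a₁/a₂)^(3/2).
a₁/a₂ = 8e+09 / 4e+10 = 0.2.
T₁/T₂ = (0.2)^(3/2) ≈ 0.08944.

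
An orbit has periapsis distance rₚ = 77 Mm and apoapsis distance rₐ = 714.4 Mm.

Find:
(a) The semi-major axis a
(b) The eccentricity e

Convert to SI: rₚ = 77 Mm = 7.7e+07 m; rₐ = 714.4 Mm = 7.144e+08 m.
(a) a = (rₚ + rₐ) / 2 = (7.7e+07 + 7.144e+08) / 2 ≈ 3.957e+08 m = 395.7 Mm.
(b) e = (rₐ − rₚ) / (rₐ + rₚ) = (7.144e+08 − 7.7e+07) / (7.144e+08 + 7.7e+07) ≈ 0.8054.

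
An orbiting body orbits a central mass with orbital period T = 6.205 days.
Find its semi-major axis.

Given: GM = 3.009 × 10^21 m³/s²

Convert to SI: T = 6.205 days = 536112 s.
Invert Kepler's third law: a = (GM · T² / (4π²))^(1/3).
Substituting T = 536112 s and GM = 3.009e+21 m³/s²:
a = (3.009e+21 · (536112)² / (4π²))^(1/3) m
a ≈ 2.798e+10 m = 2.798 × 10^10 m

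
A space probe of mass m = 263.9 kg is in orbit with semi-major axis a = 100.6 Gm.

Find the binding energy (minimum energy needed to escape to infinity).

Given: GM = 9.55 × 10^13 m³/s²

Convert to SI: a = 100.6 Gm = 1.006e+11 m.
Total orbital energy is E = −GMm/(2a); binding energy is E_bind = −E = GMm/(2a).
E_bind = 9.55e+13 · 263.9 / (2 · 1.006e+11) J ≈ 1.253e+05 J = 125.3 kJ.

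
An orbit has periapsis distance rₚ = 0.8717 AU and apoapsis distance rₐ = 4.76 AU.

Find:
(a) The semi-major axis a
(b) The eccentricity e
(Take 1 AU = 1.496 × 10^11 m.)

Convert to SI: rₚ = 0.8717 AU = 1.30406e+11 m; rₐ = 4.76 AU = 7.12096e+11 m.
(a) a = (rₚ + rₐ) / 2 = (1.30406e+11 + 7.12096e+11) / 2 ≈ 4.213e+11 m = 2.816 AU.
(b) e = (rₐ − rₚ) / (rₐ + rₚ) = (7.12096e+11 − 1.30406e+11) / (7.12096e+11 + 1.30406e+11) ≈ 0.6904.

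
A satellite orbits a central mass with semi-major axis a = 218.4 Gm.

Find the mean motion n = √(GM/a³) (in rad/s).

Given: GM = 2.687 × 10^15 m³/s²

Convert to SI: a = 218.4 Gm = 2.184e+11 m.
n = √(GM / a³).
n = √(2.687e+15 / (2.184e+11)³) rad/s ≈ 5.079e-10 rad/s.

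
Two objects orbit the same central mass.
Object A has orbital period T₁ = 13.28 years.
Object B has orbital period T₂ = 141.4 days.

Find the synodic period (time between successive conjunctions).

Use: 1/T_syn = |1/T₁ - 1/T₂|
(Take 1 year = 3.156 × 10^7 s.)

Convert to SI: T₁ = 13.28 years = 4.19117e+08 s; T₂ = 141.4 days = 1.2217e+07 s.
T_syn = |T₁ · T₂ / (T₁ − T₂)|.
T_syn = |4.19117e+08 · 1.2217e+07 / (4.19117e+08 − 1.2217e+07)| s ≈ 1.258e+07 s = 145.6 days.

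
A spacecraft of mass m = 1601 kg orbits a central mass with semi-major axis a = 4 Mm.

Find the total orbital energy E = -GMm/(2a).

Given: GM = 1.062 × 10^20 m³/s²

Convert to SI: a = 4 Mm = 4e+06 m.
E = −GMm / (2a).
E = −1.062e+20 · 1601 / (2 · 4e+06) J ≈ -2.125e+16 J = -21.25 PJ.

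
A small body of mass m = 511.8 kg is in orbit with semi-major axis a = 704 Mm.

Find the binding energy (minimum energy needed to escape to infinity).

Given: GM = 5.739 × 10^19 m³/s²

Convert to SI: a = 704 Mm = 7.04e+08 m.
Total orbital energy is E = −GMm/(2a); binding energy is E_bind = −E = GMm/(2a).
E_bind = 5.739e+19 · 511.8 / (2 · 7.04e+08) J ≈ 2.086e+13 J = 20.86 TJ.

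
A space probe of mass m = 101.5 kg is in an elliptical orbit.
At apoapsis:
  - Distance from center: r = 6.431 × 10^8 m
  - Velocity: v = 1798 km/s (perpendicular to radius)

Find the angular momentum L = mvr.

Convert to SI: v = 1798 km/s = 1.798e+06 m/s.
Since v is perpendicular to r, L = m · v · r.
L = 101.5 · 1.798e+06 · 6.431e+08 kg·m²/s ≈ 1.174e+17 kg·m²/s.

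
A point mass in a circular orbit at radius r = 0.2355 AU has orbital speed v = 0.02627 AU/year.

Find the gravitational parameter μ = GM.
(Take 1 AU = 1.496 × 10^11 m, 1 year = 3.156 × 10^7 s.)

Convert to SI: r = 0.2355 AU = 3.52308e+10 m; v = 0.02627 AU/year = 124.524 m/s.
For a circular orbit v² = GM/r, so GM = v² · r.
GM = (124.524)² · 3.52308e+10 m³/s² ≈ 5.463e+14 m³/s² = 5.463 × 10^14 m³/s².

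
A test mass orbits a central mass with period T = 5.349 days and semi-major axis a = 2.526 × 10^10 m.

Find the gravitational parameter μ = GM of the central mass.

Convert to SI: T = 5.349 days = 462154 s.
GM = 4π² · a³ / T².
GM = 4π² · (2.526e+10)³ / (462154)² m³/s² ≈ 2.979e+21 m³/s² = 2.979 × 10^21 m³/s².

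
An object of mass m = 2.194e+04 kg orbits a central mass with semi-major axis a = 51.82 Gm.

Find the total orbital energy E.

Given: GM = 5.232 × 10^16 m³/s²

Convert to SI: a = 51.82 Gm = 5.182e+10 m.
E = −GMm / (2a).
E = −5.232e+16 · 2.194e+04 / (2 · 5.182e+10) J ≈ -1.108e+10 J = -11.08 GJ.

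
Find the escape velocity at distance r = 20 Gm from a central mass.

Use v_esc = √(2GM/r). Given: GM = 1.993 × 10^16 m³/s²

Convert to SI: r = 20 Gm = 2e+10 m.
Escape velocity comes from setting total energy to zero: ½v² − GM/r = 0 ⇒ v_esc = √(2GM / r).
v_esc = √(2 · 1.993e+16 / 2e+10) m/s ≈ 1412 m/s = 1.412 km/s.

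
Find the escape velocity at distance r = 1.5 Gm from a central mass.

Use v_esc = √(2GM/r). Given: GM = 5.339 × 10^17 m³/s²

Convert to SI: r = 1.5 Gm = 1.5e+09 m.
Escape velocity comes from setting total energy to zero: ½v² − GM/r = 0 ⇒ v_esc = √(2GM / r).
v_esc = √(2 · 5.339e+17 / 1.5e+09) m/s ≈ 2.668e+04 m/s = 26.68 km/s.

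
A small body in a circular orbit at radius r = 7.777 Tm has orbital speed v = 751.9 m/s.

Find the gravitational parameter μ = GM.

Convert to SI: r = 7.777 Tm = 7.777e+12 m.
For a circular orbit v² = GM/r, so GM = v² · r.
GM = (751.9)² · 7.777e+12 m³/s² ≈ 4.397e+18 m³/s² = 4.397 × 10^18 m³/s².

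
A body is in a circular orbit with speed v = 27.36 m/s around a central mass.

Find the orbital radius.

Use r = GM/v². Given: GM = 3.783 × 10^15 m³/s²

For a circular orbit, v² = GM / r, so r = GM / v².
r = 3.783e+15 / (27.36)² m ≈ 5.054e+12 m = 5.054 × 10^12 m.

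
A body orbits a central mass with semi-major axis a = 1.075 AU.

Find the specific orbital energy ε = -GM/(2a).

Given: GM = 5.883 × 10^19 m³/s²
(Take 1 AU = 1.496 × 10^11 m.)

Convert to SI: a = 1.075 AU = 1.6082e+11 m.
ε = −GM / (2a).
ε = −5.883e+19 / (2 · 1.6082e+11) J/kg ≈ -1.829e+08 J/kg = -182.9 MJ/kg.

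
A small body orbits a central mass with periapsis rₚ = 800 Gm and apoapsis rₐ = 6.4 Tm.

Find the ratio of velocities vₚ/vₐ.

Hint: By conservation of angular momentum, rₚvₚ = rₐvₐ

Convert to SI: rₚ = 800 Gm = 8e+11 m; rₐ = 6.4 Tm = 6.4e+12 m.
Conservation of angular momentum gives rₚvₚ = rₐvₐ, so vₚ/vₐ = rₐ/rₚ.
vₚ/vₐ = 6.4e+12 / 8e+11 ≈ 8.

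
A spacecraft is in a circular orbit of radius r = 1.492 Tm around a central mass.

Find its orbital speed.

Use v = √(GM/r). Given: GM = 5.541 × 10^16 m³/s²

Convert to SI: r = 1.492 Tm = 1.492e+12 m.
For a circular orbit, gravity supplies the centripetal force, so v = √(GM / r).
v = √(5.541e+16 / 1.492e+12) m/s ≈ 192.7 m/s = 192.7 m/s.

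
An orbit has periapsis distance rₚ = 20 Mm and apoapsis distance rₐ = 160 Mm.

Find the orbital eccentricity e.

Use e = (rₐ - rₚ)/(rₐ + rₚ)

Convert to SI: rₚ = 20 Mm = 2e+07 m; rₐ = 160 Mm = 1.6e+08 m.
e = (rₐ − rₚ) / (rₐ + rₚ).
e = (1.6e+08 − 2e+07) / (1.6e+08 + 2e+07) = 1.4e+08 / 1.8e+08 ≈ 0.7778.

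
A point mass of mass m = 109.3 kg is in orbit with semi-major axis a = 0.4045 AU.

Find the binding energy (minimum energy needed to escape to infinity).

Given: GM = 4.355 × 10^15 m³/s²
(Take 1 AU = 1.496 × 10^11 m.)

Convert to SI: a = 0.4045 AU = 6.05132e+10 m.
Total orbital energy is E = −GMm/(2a); binding energy is E_bind = −E = GMm/(2a).
E_bind = 4.355e+15 · 109.3 / (2 · 6.05132e+10) J ≈ 3.933e+06 J = 3.933 MJ.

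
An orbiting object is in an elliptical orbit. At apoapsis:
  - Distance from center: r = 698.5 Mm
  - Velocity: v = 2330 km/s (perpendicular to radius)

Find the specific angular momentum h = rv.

Convert to SI: r = 698.5 Mm = 6.985e+08 m; v = 2330 km/s = 2.33e+06 m/s.
With v perpendicular to r, h = r · v.
h = 6.985e+08 · 2.33e+06 m²/s ≈ 1.628e+15 m²/s.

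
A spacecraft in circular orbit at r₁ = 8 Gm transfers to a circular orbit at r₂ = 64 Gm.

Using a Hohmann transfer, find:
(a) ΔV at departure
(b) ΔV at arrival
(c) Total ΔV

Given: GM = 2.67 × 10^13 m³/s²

Convert to SI: r₁ = 8 Gm = 8e+09 m; r₂ = 64 Gm = 6.4e+10 m.
Transfer semi-major axis: a_t = (r₁ + r₂)/2 = (8e+09 + 6.4e+10)/2 = 3.6e+10 m.
Circular speeds: v₁ = √(GM/r₁) = 57.7711 m/s, v₂ = √(GM/r₂) = 20.4252 m/s.
Transfer speeds (vis-viva v² = GM(2/r − 1/a_t)): v₁ᵗ = 77.0281 m/s, v₂ᵗ = 9.62852 m/s.
(a) ΔV₁ = |v₁ᵗ − v₁| ≈ 19.26 m/s = 19.26 m/s.
(b) ΔV₂ = |v₂ − v₂ᵗ| ≈ 10.8 m/s = 10.8 m/s.
(c) ΔV_total = ΔV₁ + ΔV₂ ≈ 30.05 m/s = 30.05 m/s.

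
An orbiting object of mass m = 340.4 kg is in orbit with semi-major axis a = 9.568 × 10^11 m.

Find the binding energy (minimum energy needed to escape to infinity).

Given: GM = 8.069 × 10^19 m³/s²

Total orbital energy is E = −GMm/(2a); binding energy is E_bind = −E = GMm/(2a).
E_bind = 8.069e+19 · 340.4 / (2 · 9.568e+11) J ≈ 1.435e+10 J = 14.35 GJ.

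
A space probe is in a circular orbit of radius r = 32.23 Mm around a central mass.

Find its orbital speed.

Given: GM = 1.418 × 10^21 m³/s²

Convert to SI: r = 32.23 Mm = 3.223e+07 m.
For a circular orbit, gravity supplies the centripetal force, so v = √(GM / r).
v = √(1.418e+21 / 3.223e+07) m/s ≈ 6.633e+06 m/s = 6633 km/s.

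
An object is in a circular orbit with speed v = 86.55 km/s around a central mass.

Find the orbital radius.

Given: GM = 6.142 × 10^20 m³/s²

Convert to SI: v = 86.55 km/s = 86550 m/s.
For a circular orbit, v² = GM / r, so r = GM / v².
r = 6.142e+20 / (86550)² m ≈ 8.199e+10 m = 81.99 Gm.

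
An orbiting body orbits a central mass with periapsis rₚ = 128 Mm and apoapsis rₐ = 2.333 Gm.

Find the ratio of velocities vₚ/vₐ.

Convert to SI: rₚ = 128 Mm = 1.28e+08 m; rₐ = 2.333 Gm = 2.333e+09 m.
Conservation of angular momentum gives rₚvₚ = rₐvₐ, so vₚ/vₐ = rₐ/rₚ.
vₚ/vₐ = 2.333e+09 / 1.28e+08 ≈ 18.23.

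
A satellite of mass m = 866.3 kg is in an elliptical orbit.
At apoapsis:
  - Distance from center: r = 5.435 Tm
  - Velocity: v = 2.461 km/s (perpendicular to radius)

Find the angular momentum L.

Convert to SI: r = 5.435 Tm = 5.435e+12 m; v = 2.461 km/s = 2461 m/s.
Since v is perpendicular to r, L = m · v · r.
L = 866.3 · 2461 · 5.435e+12 kg·m²/s ≈ 1.159e+19 kg·m²/s.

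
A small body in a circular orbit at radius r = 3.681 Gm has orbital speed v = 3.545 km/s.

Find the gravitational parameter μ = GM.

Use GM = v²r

Convert to SI: r = 3.681 Gm = 3.681e+09 m; v = 3.545 km/s = 3545 m/s.
For a circular orbit v² = GM/r, so GM = v² · r.
GM = (3545)² · 3.681e+09 m³/s² ≈ 4.626e+16 m³/s² = 4.626 × 10^16 m³/s².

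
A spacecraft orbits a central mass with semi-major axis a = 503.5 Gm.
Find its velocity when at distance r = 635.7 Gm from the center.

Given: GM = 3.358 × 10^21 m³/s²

Convert to SI: a = 503.5 Gm = 5.035e+11 m; r = 635.7 Gm = 6.357e+11 m.
Vis-viva: v = √(GM · (2/r − 1/a)).
2/r − 1/a = 2/6.357e+11 − 1/5.035e+11 = 1.16004e-12 m⁻¹.
v = √(3.358e+21 · 1.16004e-12) m/s ≈ 6.241e+04 m/s = 62.41 km/s.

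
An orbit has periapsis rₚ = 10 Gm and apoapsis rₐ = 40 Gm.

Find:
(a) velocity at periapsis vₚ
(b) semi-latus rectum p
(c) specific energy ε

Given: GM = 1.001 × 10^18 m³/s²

Convert to SI: rₚ = 10 Gm = 1e+10 m; rₐ = 40 Gm = 4e+10 m.
(a) With a = (rₚ + rₐ)/2 = 2.5e+10 m, vₚ = √(GM (2/rₚ − 1/a)) = √(1.001e+18 · (2/1e+10 − 1/2.5e+10)) m/s ≈ 1.266e+04 m/s
(b) From a = (rₚ + rₐ)/2 = 2.5e+10 m and e = (rₐ − rₚ)/(rₐ + rₚ) = 0.6, p = a(1 − e²) = 2.5e+10 · (1 − (0.6)²) ≈ 1.6e+10 m
(c) With a = (rₚ + rₐ)/2 = 2.5e+10 m, ε = −GM/(2a) = −1.001e+18/(2 · 2.5e+10) J/kg ≈ -2.002e+07 J/kg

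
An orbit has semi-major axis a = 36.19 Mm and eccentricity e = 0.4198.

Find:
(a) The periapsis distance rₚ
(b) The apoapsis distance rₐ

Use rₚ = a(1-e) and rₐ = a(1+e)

Convert to SI: a = 36.19 Mm = 3.619e+07 m.
(a) rₚ = a(1 − e) = 3.619e+07 · (1 − 0.4198) = 3.619e+07 · 0.5802 ≈ 2.1e+07 m = 21 Mm.
(b) rₐ = a(1 + e) = 3.619e+07 · (1 + 0.4198) = 3.619e+07 · 1.4198 ≈ 5.138e+07 m = 51.38 Mm.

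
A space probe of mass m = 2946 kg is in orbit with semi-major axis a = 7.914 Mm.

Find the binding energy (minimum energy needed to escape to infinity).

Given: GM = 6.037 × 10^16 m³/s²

Convert to SI: a = 7.914 Mm = 7.914e+06 m.
Total orbital energy is E = −GMm/(2a); binding energy is E_bind = −E = GMm/(2a).
E_bind = 6.037e+16 · 2946 / (2 · 7.914e+06) J ≈ 1.124e+13 J = 11.24 TJ.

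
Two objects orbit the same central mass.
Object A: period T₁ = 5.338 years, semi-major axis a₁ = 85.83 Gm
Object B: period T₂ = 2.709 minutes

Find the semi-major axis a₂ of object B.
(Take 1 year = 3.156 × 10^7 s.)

Convert to SI: T₁ = 5.338 years = 1.68467e+08 s; a₁ = 85.83 Gm = 8.583e+10 m; T₂ = 2.709 minutes = 162.54 s.
Kepler's third law: (T₁/T₂)² = (a₁/a₂)³ ⇒ a₂ = a₁ · (T₂/T₁)^(2/3).
T₂/T₁ = 162.54 / 1.68467e+08 = 9.64816e-07.
a₂ = 8.583e+10 · (9.64816e-07)^(2/3) m ≈ 8.38e+06 m = 8.38 Mm.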